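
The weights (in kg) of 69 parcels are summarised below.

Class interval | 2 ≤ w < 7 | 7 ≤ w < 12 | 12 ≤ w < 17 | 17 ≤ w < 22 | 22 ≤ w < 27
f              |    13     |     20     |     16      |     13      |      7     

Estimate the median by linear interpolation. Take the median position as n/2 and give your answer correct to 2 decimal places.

12.47

Cumulative frequencies: 13, 33, 49, 62, 69
n = 69; position = n/2 = 34.5.
This falls in the class 12 ≤ w < 17: L = 12, F = 33, f = 16, h = 5.
Median ≈ 12 + ((34.5 − 33) / 16) × 5 = 12.4688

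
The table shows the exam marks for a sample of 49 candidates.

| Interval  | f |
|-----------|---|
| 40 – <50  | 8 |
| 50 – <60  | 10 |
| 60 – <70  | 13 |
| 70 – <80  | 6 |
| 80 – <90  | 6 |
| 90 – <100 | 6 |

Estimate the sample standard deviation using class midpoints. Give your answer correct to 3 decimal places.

Midpoints: 45, 55, 65, 75, 85, 95
n = 49, Σfm = 3285, mean = 67.0408
Σfm² = 232625
Σf(m − x̄)² = Σfm² − (Σfm)²/n = 232625 − 3285²/49 = 12395.9184
Sample variance = 12395.9184 / 48 = 258.2483
Standard deviation = √258.2483 = 16.0701

16.070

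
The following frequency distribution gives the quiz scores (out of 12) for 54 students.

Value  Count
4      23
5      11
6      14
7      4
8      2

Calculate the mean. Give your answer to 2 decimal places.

Values: 4, 5, 6, 7, 8
Σfx = 23×4 + 11×5 + 14×6 + 4×7 + 2×8 = 275
n = Σf = 54
Mean = 275 / 54 = 5.0926

5.09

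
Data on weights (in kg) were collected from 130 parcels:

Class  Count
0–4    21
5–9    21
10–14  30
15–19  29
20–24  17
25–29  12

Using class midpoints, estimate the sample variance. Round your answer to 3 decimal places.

Midpoints: 2, 7, 12, 17, 22, 27
n = 130, Σfm = 1740, mean = 13.3846
Σfm² = 30790
Σf(m − x̄)² = Σfm² − (Σfm)²/n = 30790 − 1740²/130 = 7500.7692
Sample variance = 7500.7692 / 129 = 58.1455

58.145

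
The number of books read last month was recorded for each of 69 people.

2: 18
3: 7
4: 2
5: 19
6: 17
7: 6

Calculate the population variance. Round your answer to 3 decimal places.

3.024

Values: 2, 3, 4, 5, 6, 7
n = 69, Σfx = 304, mean = 4.4058
Σfx² = 1548
Σf(x − x̄)² = Σfx² − (Σfx)²/n = 1548 − 304²/69 = 208.6377
Population variance = 208.6377 / 69 = 3.0237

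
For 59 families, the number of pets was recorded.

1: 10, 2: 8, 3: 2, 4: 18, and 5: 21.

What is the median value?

4

Cumulative frequencies: 10, 18, 20, 38, 59
n = 59, so the median is the value in position (n+1)/2 = 30.
Position 30 falls at value 4.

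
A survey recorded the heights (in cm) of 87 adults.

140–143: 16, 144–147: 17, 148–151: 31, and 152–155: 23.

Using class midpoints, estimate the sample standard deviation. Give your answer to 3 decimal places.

Midpoints: 141.5, 145.5, 149.5, 153.5
n = 87, Σfm = 12902.5, mean = 148.3046
Σfm² = 1915039.75
Σf(m − x̄)² = Σfm² − (Σfm)²/n = 1915039.75 − 12902.5²/87 = 1539.6782
Sample variance = 1539.6782 / 86 = 17.9032
Standard deviation = √17.9032 = 4.2312

4.231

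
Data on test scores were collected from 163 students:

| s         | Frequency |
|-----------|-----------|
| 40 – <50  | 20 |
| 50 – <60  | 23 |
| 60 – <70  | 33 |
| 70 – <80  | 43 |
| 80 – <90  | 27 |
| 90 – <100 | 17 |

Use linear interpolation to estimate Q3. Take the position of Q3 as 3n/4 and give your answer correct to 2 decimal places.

Cumulative frequencies: 20, 43, 76, 119, 146, 163
n = 163; position = 3n/4 = 122.25.
This falls in the class 80 – <90: L = 80, F = 119, f = 27, h = 10.
Upper quartile ≈ 80 + ((122.25 − 119) / 27) × 10 = 81.2037

81.20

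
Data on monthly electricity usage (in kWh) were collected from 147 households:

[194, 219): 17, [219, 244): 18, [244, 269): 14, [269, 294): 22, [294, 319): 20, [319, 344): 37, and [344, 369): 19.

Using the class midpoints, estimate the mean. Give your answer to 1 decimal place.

290.0

Midpoints: 206.5, 231.5, 256.5, 281.5, 306.5, 331.5, 356.5
Σfm = 17×206.5 + 18×231.5 + 14×256.5 + 22×281.5 + 20×306.5 + 37×331.5 + 19×356.5 = 42630.5
n = Σf = 147
Mean = 42630.5 / 147 = 290.0034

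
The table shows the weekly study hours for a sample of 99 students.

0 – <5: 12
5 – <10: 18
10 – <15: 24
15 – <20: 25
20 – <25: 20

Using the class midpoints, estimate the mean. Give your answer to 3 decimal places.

Midpoints: 2.5, 7.5, 12.5, 17.5, 22.5
Σfm = 12×2.5 + 18×7.5 + 24×12.5 + 25×17.5 + 20×22.5 = 1352.5
n = Σf = 99
Mean = 1352.5 / 99 = 13.6616

13.662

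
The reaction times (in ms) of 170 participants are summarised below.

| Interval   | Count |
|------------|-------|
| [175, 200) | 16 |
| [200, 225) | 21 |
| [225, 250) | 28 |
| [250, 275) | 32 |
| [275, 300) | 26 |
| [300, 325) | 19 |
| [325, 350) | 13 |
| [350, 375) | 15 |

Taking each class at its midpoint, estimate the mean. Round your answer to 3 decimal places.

269.118

Midpoints: 187.5, 212.5, 237.5, 262.5, 287.5, 312.5, 337.5, 362.5
Σfm = 16×187.5 + 21×212.5 + 28×237.5 + 32×262.5 + 26×287.5 + 19×312.5 + 13×337.5 + 15×362.5 = 45750
n = Σf = 170
Mean = 45750 / 170 = 269.1176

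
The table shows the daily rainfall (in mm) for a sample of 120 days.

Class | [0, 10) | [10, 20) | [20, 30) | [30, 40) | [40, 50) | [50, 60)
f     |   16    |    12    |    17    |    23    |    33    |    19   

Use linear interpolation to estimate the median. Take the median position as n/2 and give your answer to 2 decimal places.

Cumulative frequencies: 16, 28, 45, 68, 101, 120
n = 120; position = n/2 = 60.
This falls in the class [30, 40): L = 30, F = 45, f = 23, h = 10.
Median ≈ 30 + ((60 − 45) / 23) × 10 = 36.5217

36.52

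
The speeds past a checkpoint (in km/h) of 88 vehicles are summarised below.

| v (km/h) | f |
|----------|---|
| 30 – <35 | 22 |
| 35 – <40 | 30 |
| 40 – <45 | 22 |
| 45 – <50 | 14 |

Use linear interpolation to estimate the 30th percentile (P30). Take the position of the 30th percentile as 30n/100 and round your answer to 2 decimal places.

35.73

Cumulative frequencies: 22, 52, 74, 88
n = 88; position = 30n/100 = 26.4.
This falls in the class 35 – <40: L = 35, F = 22, f = 30, h = 5.
30th percentile ≈ 35 + ((26.4 − 22) / 30) × 5 = 35.7333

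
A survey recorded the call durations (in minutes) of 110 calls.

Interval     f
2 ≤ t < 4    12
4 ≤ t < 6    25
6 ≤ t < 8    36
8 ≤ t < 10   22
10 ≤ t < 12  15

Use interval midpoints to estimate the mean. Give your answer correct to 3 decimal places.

Midpoints: 3, 5, 7, 9, 11
Σfm = 12×3 + 25×5 + 36×7 + 22×9 + 15×11 = 776
n = Σf = 110
Mean = 776 / 110 = 7.0545

7.055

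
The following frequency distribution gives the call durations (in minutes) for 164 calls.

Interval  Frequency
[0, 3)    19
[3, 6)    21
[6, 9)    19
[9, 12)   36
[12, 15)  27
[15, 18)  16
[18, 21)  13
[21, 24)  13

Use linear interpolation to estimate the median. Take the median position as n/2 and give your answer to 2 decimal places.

10.92

Cumulative frequencies: 19, 40, 59, 95, 122, 138, 151, 164
n = 164; position = n/2 = 82.
This falls in the class [9, 12): L = 9, F = 59, f = 36, h = 3.
Median ≈ 9 + ((82 − 59) / 36) × 3 = 10.9167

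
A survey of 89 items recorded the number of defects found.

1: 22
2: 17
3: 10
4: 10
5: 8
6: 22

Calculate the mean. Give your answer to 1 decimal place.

Values: 1, 2, 3, 4, 5, 6
Σfx = 22×1 + 17×2 + 10×3 + 10×4 + 8×5 + 22×6 = 298
n = Σf = 89
Mean = 298 / 89 = 3.3483

3.3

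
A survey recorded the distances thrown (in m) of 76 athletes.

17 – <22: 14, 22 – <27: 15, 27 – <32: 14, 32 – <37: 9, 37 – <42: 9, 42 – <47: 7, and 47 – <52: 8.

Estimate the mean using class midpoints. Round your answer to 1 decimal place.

31.9

Midpoints: 19.5, 24.5, 29.5, 34.5, 39.5, 44.5, 49.5
Σfm = 14×19.5 + 15×24.5 + 14×29.5 + 9×34.5 + 9×39.5 + 7×44.5 + 8×49.5 = 2427
n = Σf = 76
Mean = 2427 / 76 = 31.9342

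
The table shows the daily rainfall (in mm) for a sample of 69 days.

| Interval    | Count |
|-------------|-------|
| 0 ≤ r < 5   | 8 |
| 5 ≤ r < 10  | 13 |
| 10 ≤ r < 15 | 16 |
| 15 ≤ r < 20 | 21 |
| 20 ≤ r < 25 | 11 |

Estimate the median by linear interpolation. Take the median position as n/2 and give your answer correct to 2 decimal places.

14.22

Cumulative frequencies: 8, 21, 37, 58, 69
n = 69; position = n/2 = 34.5.
This falls in the class 10 ≤ r < 15: L = 10, F = 21, f = 16, h = 5.
Median ≈ 10 + ((34.5 − 21) / 16) × 5 = 14.2188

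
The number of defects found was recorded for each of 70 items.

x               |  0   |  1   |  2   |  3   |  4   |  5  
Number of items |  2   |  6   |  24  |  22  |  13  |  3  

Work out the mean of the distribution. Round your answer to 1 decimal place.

2.7

Values: 0, 1, 2, 3, 4, 5
Σfx = 2×0 + 6×1 + 24×2 + 22×3 + 13×4 + 3×5 = 187
n = Σf = 70
Mean = 187 / 70 = 2.6714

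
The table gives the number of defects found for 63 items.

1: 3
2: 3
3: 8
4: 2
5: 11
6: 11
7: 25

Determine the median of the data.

Cumulative frequencies: 3, 6, 14, 16, 27, 38, 63
n = 63, so the median is the value in position (n+1)/2 = 32.
Position 32 falls at value 6.

6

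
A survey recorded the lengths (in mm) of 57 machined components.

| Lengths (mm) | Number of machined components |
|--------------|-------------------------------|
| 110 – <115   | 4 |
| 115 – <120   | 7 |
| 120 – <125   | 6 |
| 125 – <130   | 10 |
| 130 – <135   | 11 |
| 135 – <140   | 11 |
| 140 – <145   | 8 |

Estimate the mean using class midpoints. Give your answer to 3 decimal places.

129.693

Midpoints: 112.5, 117.5, 122.5, 127.5, 132.5, 137.5, 142.5
Σfm = 4×112.5 + 7×117.5 + 6×122.5 + 10×127.5 + 11×132.5 + 11×137.5 + 8×142.5 = 7392.5
n = Σf = 57
Mean = 7392.5 / 57 = 129.6930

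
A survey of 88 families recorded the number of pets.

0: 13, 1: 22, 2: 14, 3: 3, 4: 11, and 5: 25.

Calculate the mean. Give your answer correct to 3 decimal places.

2.591

Values: 0, 1, 2, 3, 4, 5
Σfx = 13×0 + 22×1 + 14×2 + 3×3 + 11×4 + 25×5 = 228
n = Σf = 88
Mean = 228 / 88 = 2.5909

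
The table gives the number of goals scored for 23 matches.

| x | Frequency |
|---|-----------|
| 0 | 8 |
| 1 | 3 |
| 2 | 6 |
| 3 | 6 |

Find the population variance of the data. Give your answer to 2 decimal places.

Values: 0, 1, 2, 3
n = 23, Σfx = 33, mean = 1.4348
Σfx² = 81
Σf(x − x̄)² = Σfx² − (Σfx)²/n = 81 − 33²/23 = 33.6522
Population variance = 33.6522 / 23 = 1.4631

1.46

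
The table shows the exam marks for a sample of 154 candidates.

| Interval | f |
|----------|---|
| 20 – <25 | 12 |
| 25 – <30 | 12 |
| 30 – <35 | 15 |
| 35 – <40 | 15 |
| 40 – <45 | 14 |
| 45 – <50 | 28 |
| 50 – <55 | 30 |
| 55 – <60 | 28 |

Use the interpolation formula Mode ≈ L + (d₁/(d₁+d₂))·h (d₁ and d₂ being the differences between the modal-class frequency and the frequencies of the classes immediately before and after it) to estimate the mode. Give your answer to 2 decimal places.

52.50

Modal class: 50 – <55 (highest frequency 30).
d₁ = 30 − 28 = 2, d₂ = 30 − 28 = 2
Mode ≈ 50 + (2/(2+2)) × 5 = 50 + 2.5000 = 52.5000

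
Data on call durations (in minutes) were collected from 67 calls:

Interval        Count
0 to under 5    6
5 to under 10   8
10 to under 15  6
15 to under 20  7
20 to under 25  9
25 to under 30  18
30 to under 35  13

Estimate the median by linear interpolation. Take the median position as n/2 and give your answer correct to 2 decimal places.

Cumulative frequencies: 6, 14, 20, 27, 36, 54, 67
n = 67; position = n/2 = 33.5.
This falls in the class 20 to under 25: L = 20, F = 27, f = 9, h = 5.
Median ≈ 20 + ((33.5 − 27) / 9) × 5 = 23.6111

23.61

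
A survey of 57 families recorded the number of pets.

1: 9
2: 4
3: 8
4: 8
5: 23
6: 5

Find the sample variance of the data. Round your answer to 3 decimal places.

Values: 1, 2, 3, 4, 5, 6
n = 57, Σfx = 218, mean = 3.8246
Σfx² = 980
Σf(x − x̄)² = Σfx² − (Σfx)²/n = 980 − 218²/57 = 146.2456
Sample variance = 146.2456 / 56 = 2.6115

2.612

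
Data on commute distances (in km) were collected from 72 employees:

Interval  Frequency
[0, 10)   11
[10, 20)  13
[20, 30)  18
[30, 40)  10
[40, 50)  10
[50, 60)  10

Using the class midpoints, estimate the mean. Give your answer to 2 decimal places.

Midpoints: 5, 15, 25, 35, 45, 55
Σfm = 11×5 + 13×15 + 18×25 + 10×35 + 10×45 + 10×55 = 2050
n = Σf = 72
Mean = 2050 / 72 = 28.4722

28.47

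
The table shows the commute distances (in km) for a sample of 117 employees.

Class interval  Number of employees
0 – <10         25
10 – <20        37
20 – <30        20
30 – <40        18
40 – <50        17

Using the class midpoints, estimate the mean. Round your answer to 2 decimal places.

22.01

Midpoints: 5, 15, 25, 35, 45
Σfm = 25×5 + 37×15 + 20×25 + 18×35 + 17×45 = 2575
n = Σf = 117
Mean = 2575 / 117 = 22.0085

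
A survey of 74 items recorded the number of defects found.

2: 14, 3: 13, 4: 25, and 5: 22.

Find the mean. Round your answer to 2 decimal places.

Values: 2, 3, 4, 5
Σfx = 14×2 + 13×3 + 25×4 + 22×5 = 277
n = Σf = 74
Mean = 277 / 74 = 3.7432

3.74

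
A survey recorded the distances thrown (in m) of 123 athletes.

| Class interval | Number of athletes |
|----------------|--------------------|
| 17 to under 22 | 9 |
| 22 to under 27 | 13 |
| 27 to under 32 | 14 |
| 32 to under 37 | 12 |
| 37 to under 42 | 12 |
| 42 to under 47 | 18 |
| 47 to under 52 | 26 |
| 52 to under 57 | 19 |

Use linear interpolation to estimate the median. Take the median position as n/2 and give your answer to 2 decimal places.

42.42

Cumulative frequencies: 9, 22, 36, 48, 60, 78, 104, 123
n = 123; position = n/2 = 61.5.
This falls in the class 42 to under 47: L = 42, F = 60, f = 18, h = 5.
Median ≈ 42 + ((61.5 − 60) / 18) × 5 = 42.4167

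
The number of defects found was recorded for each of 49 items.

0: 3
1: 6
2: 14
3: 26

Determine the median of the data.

3

Cumulative frequencies: 3, 9, 23, 49
n = 49, so the median is the value in position (n+1)/2 = 25.
Position 25 falls at value 3.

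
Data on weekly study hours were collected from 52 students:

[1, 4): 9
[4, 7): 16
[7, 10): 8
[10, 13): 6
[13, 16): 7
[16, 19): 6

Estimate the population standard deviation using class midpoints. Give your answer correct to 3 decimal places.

4.917

Midpoints: 2.5, 5.5, 8.5, 11.5, 14.5, 17.5
n = 52, Σfm = 454, mean = 8.7308
Σfm² = 5221
Σf(m − x̄)² = Σfm² − (Σfm)²/n = 5221 − 454²/52 = 1257.2308
Population variance = 1257.2308 / 52 = 24.1775
Standard deviation = √24.1775 = 4.9171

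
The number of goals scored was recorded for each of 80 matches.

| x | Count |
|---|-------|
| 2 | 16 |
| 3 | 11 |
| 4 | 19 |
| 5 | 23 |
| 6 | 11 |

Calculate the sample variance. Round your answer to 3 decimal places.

1.797

Values: 2, 3, 4, 5, 6
n = 80, Σfx = 322, mean = 4.0250
Σfx² = 1438
Σf(x − x̄)² = Σfx² − (Σfx)²/n = 1438 − 322²/80 = 141.9500
Sample variance = 141.9500 / 79 = 1.7968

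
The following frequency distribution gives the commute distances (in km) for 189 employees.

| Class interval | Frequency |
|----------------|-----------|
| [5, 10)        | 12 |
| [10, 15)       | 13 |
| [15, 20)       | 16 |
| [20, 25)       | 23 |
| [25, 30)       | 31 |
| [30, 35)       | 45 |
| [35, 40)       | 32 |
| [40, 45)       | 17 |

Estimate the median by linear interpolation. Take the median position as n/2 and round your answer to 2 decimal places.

Cumulative frequencies: 12, 25, 41, 64, 95, 140, 172, 189
n = 189; position = n/2 = 94.5.
This falls in the class [25, 30): L = 25, F = 64, f = 31, h = 5.
Median ≈ 25 + ((94.5 − 64) / 31) × 5 = 29.9194

29.92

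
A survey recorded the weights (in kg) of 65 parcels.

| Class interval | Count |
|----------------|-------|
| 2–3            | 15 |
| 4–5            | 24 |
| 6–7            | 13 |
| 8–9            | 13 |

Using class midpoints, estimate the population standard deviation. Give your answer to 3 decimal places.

2.092

Midpoints: 2.5, 4.5, 6.5, 8.5
n = 65, Σfm = 340.5, mean = 5.2385
Σfm² = 2068.25
Σf(m − x̄)² = Σfm² − (Σfm)²/n = 2068.25 − 340.5²/65 = 284.5538
Population variance = 284.5538 / 65 = 4.3778
Standard deviation = √4.3778 = 2.0923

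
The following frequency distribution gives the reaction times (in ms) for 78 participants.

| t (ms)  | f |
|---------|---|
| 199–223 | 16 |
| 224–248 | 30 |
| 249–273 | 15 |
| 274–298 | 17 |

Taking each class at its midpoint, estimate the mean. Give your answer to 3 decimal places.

246.577

Midpoints: 211, 236, 261, 286
Σfm = 16×211 + 30×236 + 15×261 + 17×286 = 19233
n = Σf = 78
Mean = 19233 / 78 = 246.5769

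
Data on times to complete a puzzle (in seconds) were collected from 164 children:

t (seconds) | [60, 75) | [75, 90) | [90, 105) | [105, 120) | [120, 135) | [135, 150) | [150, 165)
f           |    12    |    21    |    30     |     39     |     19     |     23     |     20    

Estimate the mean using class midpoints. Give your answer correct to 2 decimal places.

114.05

Midpoints: 67.5, 82.5, 97.5, 112.5, 127.5, 142.5, 157.5
Σfm = 12×67.5 + 21×82.5 + 30×97.5 + 39×112.5 + 19×127.5 + 23×142.5 + 20×157.5 = 18705
n = Σf = 164
Mean = 18705 / 164 = 114.0549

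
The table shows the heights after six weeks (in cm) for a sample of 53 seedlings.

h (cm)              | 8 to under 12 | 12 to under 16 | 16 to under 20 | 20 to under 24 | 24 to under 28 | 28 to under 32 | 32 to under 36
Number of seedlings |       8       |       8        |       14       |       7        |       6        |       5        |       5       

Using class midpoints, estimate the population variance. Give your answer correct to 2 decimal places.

54.04

Midpoints: 10, 14, 18, 22, 26, 30, 34
n = 53, Σfm = 1074, mean = 20.2642
Σfm² = 24628
Σf(m − x̄)² = Σfm² − (Σfm)²/n = 24628 − 1074²/53 = 2864.3019
Population variance = 2864.3019 / 53 = 54.0434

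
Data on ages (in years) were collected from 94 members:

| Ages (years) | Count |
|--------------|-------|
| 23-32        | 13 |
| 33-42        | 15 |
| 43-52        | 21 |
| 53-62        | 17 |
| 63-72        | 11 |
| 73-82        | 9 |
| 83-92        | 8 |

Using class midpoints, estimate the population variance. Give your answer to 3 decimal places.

Midpoints: 27.5, 37.5, 47.5, 57.5, 67.5, 77.5, 87.5
n = 94, Σfm = 5035, mean = 53.5638
Σfm² = 299937.5
Σf(m − x̄)² = Σfm² − (Σfm)²/n = 299937.5 − 5035²/94 = 30243.6170
Population variance = 30243.6170 / 94 = 321.7406

321.741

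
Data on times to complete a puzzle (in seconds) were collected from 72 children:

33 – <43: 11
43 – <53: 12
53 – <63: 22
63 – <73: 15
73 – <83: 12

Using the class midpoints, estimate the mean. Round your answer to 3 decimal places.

Midpoints: 38, 48, 58, 68, 78
Σfm = 11×38 + 12×48 + 22×58 + 15×68 + 12×78 = 4226
n = Σf = 72
Mean = 4226 / 72 = 58.6944

58.694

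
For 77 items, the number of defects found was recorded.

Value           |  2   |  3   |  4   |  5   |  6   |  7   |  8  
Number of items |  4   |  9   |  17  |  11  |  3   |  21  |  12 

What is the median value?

Cumulative frequencies: 4, 13, 30, 41, 44, 65, 77
n = 77, so the median is the value in position (n+1)/2 = 39.
Position 39 falls at value 5.

5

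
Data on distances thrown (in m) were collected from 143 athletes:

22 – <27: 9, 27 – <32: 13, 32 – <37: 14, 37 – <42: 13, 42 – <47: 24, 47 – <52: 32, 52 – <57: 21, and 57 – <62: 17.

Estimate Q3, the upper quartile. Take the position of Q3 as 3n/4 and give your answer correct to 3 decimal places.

Cumulative frequencies: 9, 22, 36, 49, 73, 105, 126, 143
n = 143; position = 3n/4 = 107.25.
This falls in the class 52 – <57: L = 52, F = 105, f = 21, h = 5.
Upper quartile ≈ 52 + ((107.25 − 105) / 21) × 5 = 52.5357

52.536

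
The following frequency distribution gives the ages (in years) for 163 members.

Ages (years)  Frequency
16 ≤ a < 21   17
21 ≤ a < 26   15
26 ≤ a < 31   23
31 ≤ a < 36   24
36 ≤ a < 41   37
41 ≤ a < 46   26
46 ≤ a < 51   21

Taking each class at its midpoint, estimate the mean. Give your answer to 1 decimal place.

35.0

Midpoints: 18.5, 23.5, 28.5, 33.5, 38.5, 43.5, 48.5
Σfm = 17×18.5 + 15×23.5 + 23×28.5 + 24×33.5 + 37×38.5 + 26×43.5 + 21×48.5 = 5700.5
n = Σf = 163
Mean = 5700.5 / 163 = 34.9724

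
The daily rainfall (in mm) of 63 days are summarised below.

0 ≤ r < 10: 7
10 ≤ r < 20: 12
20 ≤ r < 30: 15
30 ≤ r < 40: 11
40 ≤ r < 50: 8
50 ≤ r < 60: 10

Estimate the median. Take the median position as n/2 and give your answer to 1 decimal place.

Cumulative frequencies: 7, 19, 34, 45, 53, 63
n = 63; position = n/2 = 31.5.
This falls in the class 20 ≤ r < 30: L = 20, F = 19, f = 15, h = 10.
Median ≈ 20 + ((31.5 − 19) / 15) × 10 = 28.3333

28.3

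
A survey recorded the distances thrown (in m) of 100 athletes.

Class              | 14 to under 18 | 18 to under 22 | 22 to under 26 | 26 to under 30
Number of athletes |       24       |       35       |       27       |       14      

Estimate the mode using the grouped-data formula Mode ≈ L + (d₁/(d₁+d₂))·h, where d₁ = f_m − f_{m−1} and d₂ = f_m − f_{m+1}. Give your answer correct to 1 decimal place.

Modal class: 18 to under 22 (highest frequency 35).
d₁ = 35 − 24 = 11, d₂ = 35 − 27 = 8
Mode ≈ 18 + (11/(11+8)) × 4 = 18 + 2.3158 = 20.3158

20.3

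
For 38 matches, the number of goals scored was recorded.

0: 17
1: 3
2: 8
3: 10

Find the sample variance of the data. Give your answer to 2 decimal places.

1.67

Values: 0, 1, 2, 3
n = 38, Σfx = 49, mean = 1.2895
Σfx² = 125
Σf(x − x̄)² = Σfx² − (Σfx)²/n = 125 − 49²/38 = 61.8158
Sample variance = 61.8158 / 37 = 1.6707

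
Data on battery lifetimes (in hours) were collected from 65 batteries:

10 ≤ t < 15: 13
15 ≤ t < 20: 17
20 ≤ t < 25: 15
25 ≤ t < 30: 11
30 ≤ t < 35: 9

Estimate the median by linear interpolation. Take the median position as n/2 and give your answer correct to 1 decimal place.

20.8

Cumulative frequencies: 13, 30, 45, 56, 65
n = 65; position = n/2 = 32.5.
This falls in the class 20 ≤ t < 25: L = 20, F = 30, f = 15, h = 5.
Median ≈ 20 + ((32.5 − 30) / 15) × 5 = 20.8333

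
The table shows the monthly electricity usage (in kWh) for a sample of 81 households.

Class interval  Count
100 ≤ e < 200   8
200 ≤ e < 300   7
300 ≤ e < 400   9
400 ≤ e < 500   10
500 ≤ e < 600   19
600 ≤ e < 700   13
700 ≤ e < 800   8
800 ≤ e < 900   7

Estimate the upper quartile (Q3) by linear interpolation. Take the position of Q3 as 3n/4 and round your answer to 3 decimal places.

659.615

Cumulative frequencies: 8, 15, 24, 34, 53, 66, 74, 81
n = 81; position = 3n/4 = 60.75.
This falls in the class 600 ≤ e < 700: L = 600, F = 53, f = 13, h = 100.
Upper quartile ≈ 600 + ((60.75 − 53) / 13) × 100 = 659.6154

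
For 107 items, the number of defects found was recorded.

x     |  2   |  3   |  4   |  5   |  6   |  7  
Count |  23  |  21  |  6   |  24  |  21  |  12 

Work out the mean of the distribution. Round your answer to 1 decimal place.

Values: 2, 3, 4, 5, 6, 7
Σfx = 23×2 + 21×3 + 6×4 + 24×5 + 21×6 + 12×7 = 463
n = Σf = 107
Mean = 463 / 107 = 4.3271

4.3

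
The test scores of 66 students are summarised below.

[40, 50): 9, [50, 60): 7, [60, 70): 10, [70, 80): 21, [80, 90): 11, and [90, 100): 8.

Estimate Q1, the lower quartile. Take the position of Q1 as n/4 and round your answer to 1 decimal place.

60.5

Cumulative frequencies: 9, 16, 26, 47, 58, 66
n = 66; position = n/4 = 16.5.
This falls in the class [60, 70): L = 60, F = 16, f = 10, h = 10.
Lower quartile ≈ 60 + ((16.5 − 16) / 10) × 10 = 60.5000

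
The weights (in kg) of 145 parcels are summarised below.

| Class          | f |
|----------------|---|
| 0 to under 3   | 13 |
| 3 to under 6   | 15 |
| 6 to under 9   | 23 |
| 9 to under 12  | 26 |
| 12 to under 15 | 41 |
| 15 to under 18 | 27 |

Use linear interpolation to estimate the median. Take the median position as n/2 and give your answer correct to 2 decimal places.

11.48

Cumulative frequencies: 13, 28, 51, 77, 118, 145
n = 145; position = n/2 = 72.5.
This falls in the class 9 to under 12: L = 9, F = 51, f = 26, h = 3.
Median ≈ 9 + ((72.5 − 51) / 26) × 3 = 11.4808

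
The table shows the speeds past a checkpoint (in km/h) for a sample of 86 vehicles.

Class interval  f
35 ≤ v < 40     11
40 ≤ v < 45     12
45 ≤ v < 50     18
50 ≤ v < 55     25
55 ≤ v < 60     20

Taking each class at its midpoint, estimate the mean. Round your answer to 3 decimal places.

Midpoints: 37.5, 42.5, 47.5, 52.5, 57.5
Σfm = 11×37.5 + 12×42.5 + 18×47.5 + 25×52.5 + 20×57.5 = 4240
n = Σf = 86
Mean = 4240 / 86 = 49.3023

49.302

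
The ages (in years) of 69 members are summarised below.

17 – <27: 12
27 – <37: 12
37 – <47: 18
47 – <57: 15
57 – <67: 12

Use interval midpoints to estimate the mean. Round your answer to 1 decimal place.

42.4

Midpoints: 22, 32, 42, 52, 62
Σfm = 12×22 + 12×32 + 18×42 + 15×52 + 12×62 = 2928
n = Σf = 69
Mean = 2928 / 69 = 42.4348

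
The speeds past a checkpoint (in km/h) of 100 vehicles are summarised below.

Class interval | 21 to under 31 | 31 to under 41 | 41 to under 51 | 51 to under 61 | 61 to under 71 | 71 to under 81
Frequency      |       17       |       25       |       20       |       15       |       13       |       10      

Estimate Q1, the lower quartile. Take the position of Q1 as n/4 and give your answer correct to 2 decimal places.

Cumulative frequencies: 17, 42, 62, 77, 90, 100
n = 100; position = n/4 = 25.
This falls in the class 31 to under 41: L = 31, F = 17, f = 25, h = 10.
Lower quartile ≈ 31 + ((25 − 17) / 25) × 10 = 34.2000

34.20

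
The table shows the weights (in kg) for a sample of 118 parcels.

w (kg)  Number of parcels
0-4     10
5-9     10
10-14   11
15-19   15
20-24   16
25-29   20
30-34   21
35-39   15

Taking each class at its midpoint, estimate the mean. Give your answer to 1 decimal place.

22.0

Midpoints: 2, 7, 12, 17, 22, 27, 32, 37
Σfm = 10×2 + 10×7 + 11×12 + 15×17 + 16×22 + 20×27 + 21×32 + 15×37 = 2596
n = Σf = 118
Mean = 2596 / 118 = 22.0000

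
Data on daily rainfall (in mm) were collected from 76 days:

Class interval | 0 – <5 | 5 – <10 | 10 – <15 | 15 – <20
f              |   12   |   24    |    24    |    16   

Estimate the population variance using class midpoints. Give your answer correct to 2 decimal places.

Midpoints: 2.5, 7.5, 12.5, 17.5
n = 76, Σfm = 790, mean = 10.3947
Σfm² = 10075
Σf(m − x̄)² = Σfm² − (Σfm)²/n = 10075 − 790²/76 = 1863.1579
Population variance = 1863.1579 / 76 = 24.5152

24.52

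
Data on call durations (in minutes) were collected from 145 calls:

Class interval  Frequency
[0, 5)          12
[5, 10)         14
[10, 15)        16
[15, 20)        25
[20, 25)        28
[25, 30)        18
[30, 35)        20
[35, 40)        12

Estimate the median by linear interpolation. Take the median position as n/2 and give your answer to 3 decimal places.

20.982

Cumulative frequencies: 12, 26, 42, 67, 95, 113, 133, 145
n = 145; position = n/2 = 72.5.
This falls in the class [20, 25): L = 20, F = 67, f = 28, h = 5.
Median ≈ 20 + ((72.5 − 67) / 28) × 5 = 20.9821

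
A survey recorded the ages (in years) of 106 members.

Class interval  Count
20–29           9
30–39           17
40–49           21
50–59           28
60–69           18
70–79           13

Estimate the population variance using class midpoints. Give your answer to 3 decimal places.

Midpoints: 24.5, 34.5, 44.5, 54.5, 64.5, 74.5
n = 106, Σfm = 5397, mean = 50.9151
Σfm² = 297426.5
Σf(m − x̄)² = Σfm² − (Σfm)²/n = 297426.5 − 5397²/106 = 22637.7358
Population variance = 22637.7358 / 106 = 213.5635

213.564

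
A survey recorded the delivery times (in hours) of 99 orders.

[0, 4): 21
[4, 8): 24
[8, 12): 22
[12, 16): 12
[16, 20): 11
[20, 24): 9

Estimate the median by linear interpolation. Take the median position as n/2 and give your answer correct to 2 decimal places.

8.82

Cumulative frequencies: 21, 45, 67, 79, 90, 99
n = 99; position = n/2 = 49.5.
This falls in the class [8, 12): L = 8, F = 45, f = 22, h = 4.
Median ≈ 8 + ((49.5 − 45) / 22) × 4 = 8.8182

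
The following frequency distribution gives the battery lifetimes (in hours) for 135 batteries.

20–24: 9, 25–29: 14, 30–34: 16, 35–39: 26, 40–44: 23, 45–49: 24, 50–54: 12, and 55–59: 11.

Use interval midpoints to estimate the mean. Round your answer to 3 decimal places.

Midpoints: 22, 27, 32, 37, 42, 47, 52, 57
Σfm = 9×22 + 14×27 + 16×32 + 26×37 + 23×42 + 24×47 + 12×52 + 11×57 = 5395
n = Σf = 135
Mean = 5395 / 135 = 39.9630

39.963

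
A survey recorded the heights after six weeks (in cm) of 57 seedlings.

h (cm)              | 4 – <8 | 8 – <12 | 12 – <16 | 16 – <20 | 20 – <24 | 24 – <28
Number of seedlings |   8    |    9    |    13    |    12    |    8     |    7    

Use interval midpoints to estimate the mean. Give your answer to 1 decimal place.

Midpoints: 6, 10, 14, 18, 22, 26
Σfm = 8×6 + 9×10 + 13×14 + 12×18 + 8×22 + 7×26 = 894
n = Σf = 57
Mean = 894 / 57 = 15.6842

15.7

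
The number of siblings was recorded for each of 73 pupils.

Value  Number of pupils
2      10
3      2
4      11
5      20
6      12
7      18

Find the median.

5

Cumulative frequencies: 10, 12, 23, 43, 55, 73
n = 73, so the median is the value in position (n+1)/2 = 37.
Position 37 falls at value 5.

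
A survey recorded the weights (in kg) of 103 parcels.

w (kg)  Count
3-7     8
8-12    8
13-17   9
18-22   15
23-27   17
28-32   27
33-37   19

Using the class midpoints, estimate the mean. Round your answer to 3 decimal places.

Midpoints: 5, 10, 15, 20, 25, 30, 35
Σfm = 8×5 + 8×10 + 9×15 + 15×20 + 17×25 + 27×30 + 19×35 = 2455
n = Σf = 103
Mean = 2455 / 103 = 23.8350

23.835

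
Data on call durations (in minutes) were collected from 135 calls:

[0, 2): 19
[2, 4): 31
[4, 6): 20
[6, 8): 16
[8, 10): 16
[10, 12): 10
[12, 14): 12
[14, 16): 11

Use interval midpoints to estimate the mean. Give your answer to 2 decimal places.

Midpoints: 1, 3, 5, 7, 9, 11, 13, 15
Σfm = 19×1 + 31×3 + 20×5 + 16×7 + 16×9 + 10×11 + 12×13 + 11×15 = 899
n = Σf = 135
Mean = 899 / 135 = 6.6593

6.66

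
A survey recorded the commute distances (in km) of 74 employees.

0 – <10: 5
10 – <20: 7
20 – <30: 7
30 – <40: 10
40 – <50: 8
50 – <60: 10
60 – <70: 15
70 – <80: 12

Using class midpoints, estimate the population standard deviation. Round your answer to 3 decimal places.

21.976

Midpoints: 5, 15, 25, 35, 45, 55, 65, 75
n = 74, Σfm = 3440, mean = 46.4865
Σfm² = 195650
Σf(m − x̄)² = Σfm² − (Σfm)²/n = 195650 − 3440²/74 = 35736.4865
Population variance = 35736.4865 / 74 = 482.9255
Standard deviation = √482.9255 = 21.9756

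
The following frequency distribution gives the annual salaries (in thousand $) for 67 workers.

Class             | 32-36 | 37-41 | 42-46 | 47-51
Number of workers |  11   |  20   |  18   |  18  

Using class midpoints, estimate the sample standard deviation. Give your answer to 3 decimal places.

Midpoints: 34, 39, 44, 49
n = 67, Σfm = 2828, mean = 42.2090
Σfm² = 121202
Σf(m − x̄)² = Σfm² − (Σfm)²/n = 121202 − 2828²/67 = 1835.0746
Sample variance = 1835.0746 / 66 = 27.8042
Standard deviation = √27.8042 = 5.2730

5.273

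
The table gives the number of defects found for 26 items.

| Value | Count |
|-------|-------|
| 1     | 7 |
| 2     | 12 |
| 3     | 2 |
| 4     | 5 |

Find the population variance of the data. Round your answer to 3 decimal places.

1.078

Values: 1, 2, 3, 4
n = 26, Σfx = 57, mean = 2.1923
Σfx² = 153
Σf(x − x̄)² = Σfx² − (Σfx)²/n = 153 − 57²/26 = 28.0385
Population variance = 28.0385 / 26 = 1.0784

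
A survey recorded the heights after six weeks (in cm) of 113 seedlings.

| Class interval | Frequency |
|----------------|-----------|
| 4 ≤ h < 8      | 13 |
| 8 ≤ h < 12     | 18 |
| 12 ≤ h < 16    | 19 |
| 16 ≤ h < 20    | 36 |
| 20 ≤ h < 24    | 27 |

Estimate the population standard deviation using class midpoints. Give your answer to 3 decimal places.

5.258

Midpoints: 6, 10, 14, 18, 22
n = 113, Σfm = 1766, mean = 15.6283
Σfm² = 30724
Σf(m − x̄)² = Σfm² − (Σfm)²/n = 30724 − 1766²/113 = 3124.3894
Population variance = 3124.3894 / 113 = 27.6495
Standard deviation = √27.6495 = 5.2583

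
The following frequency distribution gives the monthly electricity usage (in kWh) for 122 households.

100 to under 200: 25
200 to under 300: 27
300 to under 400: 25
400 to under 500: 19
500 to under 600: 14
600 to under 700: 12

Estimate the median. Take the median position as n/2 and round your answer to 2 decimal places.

336.00

Cumulative frequencies: 25, 52, 77, 96, 110, 122
n = 122; position = n/2 = 61.
This falls in the class 300 to under 400: L = 300, F = 52, f = 25, h = 100.
Median ≈ 300 + ((61 − 52) / 25) × 100 = 336.0000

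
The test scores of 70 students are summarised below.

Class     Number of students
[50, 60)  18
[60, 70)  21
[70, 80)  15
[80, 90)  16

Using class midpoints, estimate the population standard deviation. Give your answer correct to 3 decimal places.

11.019

Midpoints: 55, 65, 75, 85
n = 70, Σfm = 4840, mean = 69.1429
Σfm² = 343150
Σf(m − x̄)² = Σfm² − (Σfm)²/n = 343150 − 4840²/70 = 8498.5714
Population variance = 8498.5714 / 70 = 121.4082
Standard deviation = √121.4082 = 11.0185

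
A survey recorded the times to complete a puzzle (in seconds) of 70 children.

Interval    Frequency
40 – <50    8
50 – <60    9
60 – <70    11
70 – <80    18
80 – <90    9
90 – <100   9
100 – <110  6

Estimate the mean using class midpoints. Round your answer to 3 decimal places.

73.857

Midpoints: 45, 55, 65, 75, 85, 95, 105
Σfm = 8×45 + 9×55 + 11×65 + 18×75 + 9×85 + 9×95 + 6×105 = 5170
n = Σf = 70
Mean = 5170 / 70 = 73.8571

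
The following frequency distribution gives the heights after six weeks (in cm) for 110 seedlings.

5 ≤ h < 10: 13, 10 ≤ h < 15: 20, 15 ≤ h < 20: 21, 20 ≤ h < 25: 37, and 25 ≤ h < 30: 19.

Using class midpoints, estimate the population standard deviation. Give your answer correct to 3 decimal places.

Midpoints: 7.5, 12.5, 17.5, 22.5, 27.5
n = 110, Σfm = 2070, mean = 18.8182
Σfm² = 43387.5
Σf(m − x̄)² = Σfm² − (Σfm)²/n = 43387.5 − 2070²/110 = 4433.8636
Population variance = 4433.8636 / 110 = 40.3079
Standard deviation = √40.3079 = 6.3488

6.349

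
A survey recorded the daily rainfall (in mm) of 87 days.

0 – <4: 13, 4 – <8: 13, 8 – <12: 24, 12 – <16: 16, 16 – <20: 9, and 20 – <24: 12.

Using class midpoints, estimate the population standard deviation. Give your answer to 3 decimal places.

6.273

Midpoints: 2, 6, 10, 14, 18, 22
n = 87, Σfm = 994, mean = 11.4253
Σfm² = 14780
Σf(m − x̄)² = Σfm² − (Σfm)²/n = 14780 − 994²/87 = 3423.2644
Population variance = 3423.2644 / 87 = 39.3479
Standard deviation = √39.3479 = 6.2728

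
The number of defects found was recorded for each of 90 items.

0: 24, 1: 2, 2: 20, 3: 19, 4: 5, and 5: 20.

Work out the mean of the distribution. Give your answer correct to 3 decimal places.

Values: 0, 1, 2, 3, 4, 5
Σfx = 24×0 + 2×1 + 20×2 + 19×3 + 5×4 + 20×5 = 219
n = Σf = 90
Mean = 219 / 90 = 2.4333

2.433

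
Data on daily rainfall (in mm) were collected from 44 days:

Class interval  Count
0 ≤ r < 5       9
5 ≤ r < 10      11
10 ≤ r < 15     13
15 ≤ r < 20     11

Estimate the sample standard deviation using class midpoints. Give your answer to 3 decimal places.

Midpoints: 2.5, 7.5, 12.5, 17.5
n = 44, Σfm = 460, mean = 10.4545
Σfm² = 6075
Σf(m − x̄)² = Σfm² − (Σfm)²/n = 6075 − 460²/44 = 1265.9091
Sample variance = 1265.9091 / 43 = 29.4397
Standard deviation = √29.4397 = 5.4258

5.426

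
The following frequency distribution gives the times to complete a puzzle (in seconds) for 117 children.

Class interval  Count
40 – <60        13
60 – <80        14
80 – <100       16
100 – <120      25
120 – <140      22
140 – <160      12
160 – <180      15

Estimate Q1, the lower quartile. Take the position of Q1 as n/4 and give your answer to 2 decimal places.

82.81

Cumulative frequencies: 13, 27, 43, 68, 90, 102, 117
n = 117; position = n/4 = 29.25.
This falls in the class 80 – <100: L = 80, F = 27, f = 16, h = 20.
Lower quartile ≈ 80 + ((29.25 − 27) / 16) × 20 = 82.8125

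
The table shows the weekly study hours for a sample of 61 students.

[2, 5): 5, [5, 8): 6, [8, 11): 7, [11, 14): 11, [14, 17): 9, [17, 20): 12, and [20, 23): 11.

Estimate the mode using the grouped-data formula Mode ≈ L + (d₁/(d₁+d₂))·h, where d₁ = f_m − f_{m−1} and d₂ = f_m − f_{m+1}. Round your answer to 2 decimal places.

Modal class: [17, 20) (highest frequency 12).
d₁ = 12 − 9 = 3, d₂ = 12 − 11 = 1
Mode ≈ 17 + (3/(3+1)) × 3 = 17 + 2.2500 = 19.2500

19.25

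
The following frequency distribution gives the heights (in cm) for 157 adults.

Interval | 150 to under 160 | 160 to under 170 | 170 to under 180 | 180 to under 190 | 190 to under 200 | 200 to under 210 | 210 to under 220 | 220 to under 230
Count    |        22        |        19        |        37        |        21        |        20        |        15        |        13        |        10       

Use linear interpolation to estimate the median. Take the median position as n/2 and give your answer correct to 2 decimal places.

Cumulative frequencies: 22, 41, 78, 99, 119, 134, 147, 157
n = 157; position = n/2 = 78.5.
This falls in the class 180 to under 190: L = 180, F = 78, f = 21, h = 10.
Median ≈ 180 + ((78.5 − 78) / 21) × 10 = 180.2381

180.24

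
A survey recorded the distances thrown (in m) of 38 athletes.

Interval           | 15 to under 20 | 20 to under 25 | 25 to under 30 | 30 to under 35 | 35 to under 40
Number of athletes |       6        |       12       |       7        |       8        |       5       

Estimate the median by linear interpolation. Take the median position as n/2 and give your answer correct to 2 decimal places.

Cumulative frequencies: 6, 18, 25, 33, 38
n = 38; position = n/2 = 19.
This falls in the class 25 to under 30: L = 25, F = 18, f = 7, h = 5.
Median ≈ 25 + ((19 − 18) / 7) × 5 = 25.7143

25.71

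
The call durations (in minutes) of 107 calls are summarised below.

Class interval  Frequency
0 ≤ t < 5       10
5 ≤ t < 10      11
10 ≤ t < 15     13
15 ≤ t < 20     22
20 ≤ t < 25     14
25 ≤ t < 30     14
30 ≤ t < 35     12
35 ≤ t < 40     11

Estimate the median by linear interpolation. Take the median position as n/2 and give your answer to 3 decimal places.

19.432

Cumulative frequencies: 10, 21, 34, 56, 70, 84, 96, 107
n = 107; position = n/2 = 53.5.
This falls in the class 15 ≤ t < 20: L = 15, F = 34, f = 22, h = 5.
Median ≈ 15 + ((53.5 − 34) / 22) × 5 = 19.4318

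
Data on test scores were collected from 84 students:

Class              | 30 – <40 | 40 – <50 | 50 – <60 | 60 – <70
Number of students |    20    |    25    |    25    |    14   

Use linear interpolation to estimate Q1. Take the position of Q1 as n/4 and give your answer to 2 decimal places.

40.40

Cumulative frequencies: 20, 45, 70, 84
n = 84; position = n/4 = 21.
This falls in the class 40 – <50: L = 40, F = 20, f = 25, h = 10.
Lower quartile ≈ 40 + ((21 − 20) / 25) × 10 = 40.4000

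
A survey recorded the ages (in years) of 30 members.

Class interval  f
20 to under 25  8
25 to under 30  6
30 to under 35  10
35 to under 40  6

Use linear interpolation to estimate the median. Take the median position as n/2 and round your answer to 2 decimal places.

Cumulative frequencies: 8, 14, 24, 30
n = 30; position = n/2 = 15.
This falls in the class 30 to under 35: L = 30, F = 14, f = 10, h = 5.
Median ≈ 30 + ((15 − 14) / 10) × 5 = 30.5000

30.50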